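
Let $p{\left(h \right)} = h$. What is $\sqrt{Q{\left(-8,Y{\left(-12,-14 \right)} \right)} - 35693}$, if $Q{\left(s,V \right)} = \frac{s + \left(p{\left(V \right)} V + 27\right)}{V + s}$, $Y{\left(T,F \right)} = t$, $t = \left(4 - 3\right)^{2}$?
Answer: $\frac{i \sqrt{1749097}}{7} \approx 188.93 i$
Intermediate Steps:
$t = 1$ ($t = 1^{2} = 1$)
$Y{\left(T,F \right)} = 1$
$Q{\left(s,V \right)} = \frac{27 + s + V^{2}}{V + s}$ ($Q{\left(s,V \right)} = \frac{s + \left(V V + 27\right)}{V + s} = \frac{s + \left(V^{2} + 27\right)}{V + s} = \frac{s + \left(27 + V^{2}\right)}{V + s} = \frac{27 + s + V^{2}}{V + s}$)
$\sqrt{Q{\left(-8,Y{\left(-12,-14 \right)} \right)} - 35693} = \sqrt{\frac{27 - 8 + 1^{2}}{1 - 8} - 35693} = \sqrt{\frac{27 - 8 + 1}{-7} - 35693} = \sqrt{\left(- \frac{1}{7}\right) 20 - 35693} = \sqrt{- \frac{20}{7} - 35693} = \sqrt{- \frac{249871}{7}} = \frac{i \sqrt{1749097}}{7}$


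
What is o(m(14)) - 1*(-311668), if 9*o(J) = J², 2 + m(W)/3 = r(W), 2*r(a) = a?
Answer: 311693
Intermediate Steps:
r(a) = a/2
m(W) = -6 + 3*W/2 (m(W) = -6 + 3*(W/2) = -6 + 3*W/2)
o(J) = J²/9
o(m(14)) - 1*(-311668) = (-6 + (3/2)*14)²/9 - 1*(-311668) = (-6 + 21)²/9 + 311668 = (⅑)*15² + 311668 = (⅑)*225 + 311668 = 25 + 311668 = 311693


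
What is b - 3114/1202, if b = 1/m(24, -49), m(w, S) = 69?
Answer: -106832/41469 ≈ -2.5762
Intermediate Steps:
b = 1/69 ≈ 0.014493
b - 3114/1202 = 1/69 - 3114/1202 = 1/69 - 1*1557/601 = 1/69 - 1557/601 = -106832/41469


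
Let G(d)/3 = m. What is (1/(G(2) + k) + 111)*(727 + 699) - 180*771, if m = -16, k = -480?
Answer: 5148871/264 ≈ 19503.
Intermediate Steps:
G(d) = -48 (G(d) = 3*(-16) = -48)
(1/(G(2) + k) + 111)*(727 + 699) - 180*771 = (1/(-48 - 480) + 111)*(727 + 699) - 180*771 = (1/(-528) + 111)*1426 - 138780 = (-1/528 + 111)*1426 - 138780 = (58607/528)*1426 - 138780 = 41786791/264 - 138780 = 5148871/264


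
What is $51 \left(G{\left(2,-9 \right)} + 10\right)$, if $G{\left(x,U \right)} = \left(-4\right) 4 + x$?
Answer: $-204$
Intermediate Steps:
$G{\left(x,U \right)} = -16 + x$
$51 \left(G{\left(2,-9 \right)} + 10\right) = 51 \left(\left(-16 + 2\right) + 10\right) = 51 \left(-14 + 10\right) = 51 \left(-4\right) = -204$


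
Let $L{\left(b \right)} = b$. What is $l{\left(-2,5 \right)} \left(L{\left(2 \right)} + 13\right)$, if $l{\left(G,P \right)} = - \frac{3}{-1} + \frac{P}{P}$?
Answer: $60$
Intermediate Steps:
$l{\left(G,P \right)} = 4$ ($l{\left(G,P \right)} = \left(-3\right) \left(-1\right) + 1 = 3 + 1 = 4$)
$l{\left(-2,5 \right)} \left(L{\left(2 \right)} + 13\right) = 4 \left(2 + 13\right) = 4 \cdot 15 = 60$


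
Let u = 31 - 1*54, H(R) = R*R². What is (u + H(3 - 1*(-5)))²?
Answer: 239121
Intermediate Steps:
H(R) = R³
u = -23 (u = 31 - 54 = -23)
(u + H(3 - 1*(-5)))² = (-23 + (3 - 1*(-5))³)² = (-23 + (3 + 5)³)² = (-23 + 8³)² = (-23 + 512)² = 489² = 239121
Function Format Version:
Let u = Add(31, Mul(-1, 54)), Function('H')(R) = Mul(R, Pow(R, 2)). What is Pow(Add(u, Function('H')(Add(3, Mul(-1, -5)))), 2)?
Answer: 239121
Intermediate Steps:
Function('H')(R) = Pow(R, 3)
u = -23 (u = Add(31, -54) = -23)
Pow(Add(u, Function('H')(Add(3, Mul(-1, -5)))), 2) = Pow(Add(-23, Pow(Add(3, Mul(-1, -5)), 3)), 2) = Pow(Add(-23, Pow(Add(3, 5), 3)), 2) = Pow(Add(-23, Pow(8, 3)), 2) = Pow(Add(-23, 512), 2) = Pow(489, 2) = 239121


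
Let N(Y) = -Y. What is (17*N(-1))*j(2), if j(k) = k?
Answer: 34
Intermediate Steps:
(17*N(-1))*j(2) = (17*(-1*(-1)))*2 = (17*1)*2 = 17*2 = 34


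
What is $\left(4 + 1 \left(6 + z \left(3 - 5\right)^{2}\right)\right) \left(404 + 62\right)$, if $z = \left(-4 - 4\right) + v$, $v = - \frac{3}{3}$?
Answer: $-12116$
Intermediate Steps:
$v = -1$ ($v = \left(-3\right) \frac{1}{3} = -1$)
$z = -9$ ($z = \left(-4 - 4\right) - 1 = -8 - 1 = -9$)
$\left(4 + 1 \left(6 + z \left(3 - 5\right)^{2}\right)\right) \left(404 + 62\right) = \left(4 + 1 \left(6 - 9 \left(3 - 5\right)^{2}\right)\right) \left(404 + 62\right) = \left(4 + 1 \left(6 - 9 \left(-2\right)^{2}\right)\right) 466 = \left(4 + 1 \left(6 - 36\right)\right) 466 = \left(4 + 1 \left(-30\right)\right) 466 = \left(4 - 30\right) 466 = \left(-26\right) 466 = -12116$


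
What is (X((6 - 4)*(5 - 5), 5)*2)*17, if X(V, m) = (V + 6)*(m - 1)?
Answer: 816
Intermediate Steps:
X(V, m) = (-1 + m)*(6 + V) (X(V, m) = (6 + V)*(-1 + m) = (-1 + m)*(6 + V))
(X((6 - 4)*(5 - 5), 5)*2)*17 = ((-6 - (6 - 4)*(5 - 5) + 6*5 + ((6 - 4)*(5 - 5))*5)*2)*17 = ((-6 - 2*0 + 30 + (2*0)*5)*2)*17 = ((-6 - 1*0 + 30 + 0*5)*2)*17 = ((-6 + 0 + 30 + 0)*2)*17 = (24*2)*17 = 48*17 = 816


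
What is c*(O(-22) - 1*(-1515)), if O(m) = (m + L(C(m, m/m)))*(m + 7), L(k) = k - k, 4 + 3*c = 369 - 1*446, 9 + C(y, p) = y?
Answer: -49815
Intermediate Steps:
C(y, p) = -9 + y
c = -27 (c = -4/3 + (369 - 1*446)/3 = -4/3 + (369 - 446)/3 = -4/3 + (⅓)*(-77) = -4/3 - 77/3 = -27)
L(k) = 0
O(m) = m*(7 + m) (O(m) = (m + 0)*(m + 7) = m*(7 + m))
c*(O(-22) - 1*(-1515)) = -27*(-22*(7 - 22) - 1*(-1515)) = -27*(-22*(-15) + 1515) = -27*(330 + 1515) = -27*1845 = -49815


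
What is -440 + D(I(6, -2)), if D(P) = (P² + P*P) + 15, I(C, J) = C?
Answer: -353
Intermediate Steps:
D(P) = 15 + 2*P² (D(P) = (P² + P²) + 15 = 2*P² + 15 = 15 + 2*P²)
-440 + D(I(6, -2)) = -440 + (15 + 2*6²) = -440 + (15 + 2*36) = -440 + (15 + 72) = -440 + 87 = -353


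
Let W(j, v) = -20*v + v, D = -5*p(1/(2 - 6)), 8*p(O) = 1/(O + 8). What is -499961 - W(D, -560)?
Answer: -510601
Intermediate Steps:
p(O) = 1/(8*(8 + O)) (p(O) = 1/(8*(O + 8)) = 1/(8*(8 + O)))
D = -5/62 (D = -5/(8*(8 + 1/(2 - 6))) = -5/(8*(8 + 1/(-4))) = -5/(8*(8 - ¼)) = -5/(8*31/4) = -5*4/(8*31) = -5*1/62 = -5/62 ≈ -0.080645)
W(j, v) = -19*v
-499961 - W(D, -560) = -499961 - (-19)*(-560) = -499961 - 1*10640 = -499961 - 10640 = -510601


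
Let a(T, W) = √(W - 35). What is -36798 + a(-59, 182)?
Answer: -36798 + 7*√3 ≈ -36786.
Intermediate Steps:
a(T, W) = √(-35 + W)
-36798 + a(-59, 182) = -36798 + √(-35 + 182) = -36798 + √147 = -36798 + 7*√3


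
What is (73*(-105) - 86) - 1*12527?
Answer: -20278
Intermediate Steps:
(73*(-105) - 86) - 1*12527 = (-7665 - 86) - 12527 = -7751 - 12527 = -20278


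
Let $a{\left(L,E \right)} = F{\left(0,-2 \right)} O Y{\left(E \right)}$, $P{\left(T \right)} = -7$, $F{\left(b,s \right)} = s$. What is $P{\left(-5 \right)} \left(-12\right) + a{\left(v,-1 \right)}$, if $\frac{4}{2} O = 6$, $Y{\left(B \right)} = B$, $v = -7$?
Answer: $90$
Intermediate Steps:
$O = 3$ ($O = \frac{1}{2} \cdot 6 = 3$)
$a{\left(L,E \right)} = - 6 E$ ($a{\left(L,E \right)} = \left(-2\right) 3 E = - 6 E$)
$P{\left(-5 \right)} \left(-12\right) + a{\left(v,-1 \right)} = \left(-7\right) \left(-12\right) - -6 = 84 + 6 = 90$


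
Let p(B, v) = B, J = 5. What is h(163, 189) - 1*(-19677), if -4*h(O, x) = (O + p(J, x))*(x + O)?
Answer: 4893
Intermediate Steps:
h(O, x) = -(5 + O)*(O + x)/4 (h(O, x) = -(O + 5)*(x + O)/4 = -(5 + O)*(O + x)/4)
h(163, 189) - 1*(-19677) = (-5/4*163 - 5/4*189 - ¼*163² - ¼*163*189) - 1*(-19677) = (-815/4 - 945/4 - ¼*26569 - 30807/4) + 19677 = (-815/4 - 945/4 - 26569/4 - 30807/4) + 19677 = -14784 + 19677 = 4893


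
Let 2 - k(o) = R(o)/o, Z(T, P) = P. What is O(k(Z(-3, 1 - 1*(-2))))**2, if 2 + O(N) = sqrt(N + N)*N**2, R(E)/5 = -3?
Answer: 33618 - 196*sqrt(14) ≈ 32885.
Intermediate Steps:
R(E) = -15 (R(E) = 5*(-3) = -15)
k(o) = 2 + 15/o (k(o) = 2 - (-15)/o = 2 + 15/o)
O(N) = -2 + sqrt(2)*N**(5/2) (O(N) = -2 + sqrt(N + N)*N**2 = -2 + sqrt(2*N)*N**2 = -2 + (sqrt(2)*sqrt(N))*N**2 = -2 + sqrt(2)*N**(5/2))
O(k(Z(-3, 1 - 1*(-2))))**2 = (-2 + sqrt(2)*(2 + 15/(1 - 1*(-2)))**(5/2))**2 = (-2 + sqrt(2)*(2 + 15/(1 + 2))**(5/2))**2 = (-2 + sqrt(2)*(2 + 15/3)**(5/2))**2 = (-2 + sqrt(2)*(2 + 15*(1/3))**(5/2))**2 = (-2 + sqrt(2)*(2 + 5)**(5/2))**2 = (-2 + sqrt(2)*7**(5/2))**2 = (-2 + sqrt(2)*(49*sqrt(7)))**2 = (-2 + 49*sqrt(14))**2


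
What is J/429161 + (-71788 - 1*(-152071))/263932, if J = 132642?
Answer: 69462800907/113269321052 ≈ 0.61325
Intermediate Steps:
J/429161 + (-71788 - 1*(-152071))/263932 = 132642/429161 + (-71788 - 1*(-152071))/263932 = 132642*(1/429161) + (-71788 + 152071)*(1/263932) = 132642/429161 + 80283*(1/263932) = 132642/429161 + 80283/263932 = 69462800907/113269321052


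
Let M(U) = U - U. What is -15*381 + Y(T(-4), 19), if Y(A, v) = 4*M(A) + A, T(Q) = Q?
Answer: -5719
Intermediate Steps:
M(U) = 0
Y(A, v) = A (Y(A, v) = 4*0 + A = 0 + A = A)
-15*381 + Y(T(-4), 19) = -15*381 - 4 = -5715 - 4 = -5719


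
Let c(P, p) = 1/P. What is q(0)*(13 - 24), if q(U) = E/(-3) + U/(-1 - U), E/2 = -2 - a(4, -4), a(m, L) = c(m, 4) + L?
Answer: 77/6 ≈ 12.833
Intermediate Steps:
c(P, p) = 1/P
a(m, L) = L + 1/m (a(m, L) = 1/m + L = L + 1/m)
E = 7/2 (E = 2*(-2 - (-4 + 1/4)) = 2*(-2 - (-4 + ¼)) = 2*(-2 - 1*(-15/4)) = 2*(-2 + 15/4) = 2*(7/4) = 7/2 ≈ 3.5000)
q(U) = -7/6 + U/(-1 - U) (q(U) = (7/2)/(-3) + U/(-1 - U) = (7/2)*(-⅓) + U/(-1 - U) = -7/6 + U/(-1 - U))
q(0)*(13 - 24) = ((-7 - 13*0)/(6*(1 + 0)))*(13 - 24) = ((⅙)*(-7 + 0)/1)*(-11) = ((⅙)*1*(-7))*(-11) = -7/6*(-11) = 77/6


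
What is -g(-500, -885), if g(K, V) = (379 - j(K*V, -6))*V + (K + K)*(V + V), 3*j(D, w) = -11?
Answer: -1431340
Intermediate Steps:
j(D, w) = -11/3 (j(D, w) = (⅓)*(-11) = -11/3)
g(K, V) = 1148*V/3 + 4*K*V (g(K, V) = (379 - 1*(-11/3))*V + (K + K)*(V + V) = (379 + 11/3)*V + (2*K)*(2*V) = 1148*V/3 + 4*K*V)
-g(-500, -885) = -4*(-885)*(287 + 3*(-500))/3 = -4*(-885)*(287 - 1500)/3 = -4*(-885)*(-1213)/3 = -1*1431340 = -1431340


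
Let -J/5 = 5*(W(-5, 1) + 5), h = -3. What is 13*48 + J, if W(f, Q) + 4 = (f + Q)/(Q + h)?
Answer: 549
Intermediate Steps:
W(f, Q) = -4 + (Q + f)/(-3 + Q) (W(f, Q) = -4 + (f + Q)/(Q - 3) = -4 + (Q + f)/(-3 + Q))
J = -75 (J = -25*((12 - 5 - 3*1)/(-3 + 1) + 5) = -25*((12 - 5 - 3)/(-2) + 5) = -25*(-½*4 + 5) = -25*(-2 + 5) = -25*3 = -5*15 = -75)
13*48 + J = 13*48 - 75 = 624 - 75 = 549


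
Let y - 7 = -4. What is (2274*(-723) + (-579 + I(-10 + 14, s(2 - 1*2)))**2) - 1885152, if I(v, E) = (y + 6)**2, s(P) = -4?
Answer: -3281250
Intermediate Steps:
y = 3 (y = 7 - 4 = 3)
I(v, E) = 81 (I(v, E) = (3 + 6)**2 = 9**2 = 81)
(2274*(-723) + (-579 + I(-10 + 14, s(2 - 1*2)))**2) - 1885152 = (2274*(-723) + (-579 + 81)**2) - 1885152 = (-1644102 + (-498)**2) - 1885152 = (-1644102 + 248004) - 1885152 = -1396098 - 1885152 = -3281250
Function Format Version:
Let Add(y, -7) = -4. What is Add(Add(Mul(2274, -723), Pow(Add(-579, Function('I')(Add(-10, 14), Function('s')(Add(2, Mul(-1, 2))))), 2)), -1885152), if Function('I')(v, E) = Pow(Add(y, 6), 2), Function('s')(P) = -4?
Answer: -3281250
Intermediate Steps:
y = 3 (y = Add(7, -4) = 3)
Function('I')(v, E) = 81 (Function('I')(v, E) = Pow(Add(3, 6), 2) = Pow(9, 2) = 81)
Add(Add(Mul(2274, -723), Pow(Add(-579, Function('I')(Add(-10, 14), Function('s')(Add(2, Mul(-1, 2))))), 2)), -1885152) = Add(Add(Mul(2274, -723), Pow(Add(-579, 81), 2)), -1885152) = Add(Add(-1644102, Pow(-498, 2)), -1885152) = Add(Add(-1644102, 248004), -1885152) = Add(-1396098, -1885152) = -3281250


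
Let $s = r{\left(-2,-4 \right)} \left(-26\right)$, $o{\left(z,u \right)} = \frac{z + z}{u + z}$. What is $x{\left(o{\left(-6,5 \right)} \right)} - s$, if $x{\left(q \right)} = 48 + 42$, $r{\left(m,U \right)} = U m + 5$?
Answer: $428$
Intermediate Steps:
$r{\left(m,U \right)} = 5 + U m$
$o{\left(z,u \right)} = \frac{2 z}{u + z}$
$x{\left(q \right)} = 90$
$s = -338$ ($s = \left(5 - -8\right) \left(-26\right) = \left(5 + 8\right) \left(-26\right) = 13 \left(-26\right) = -338$)
$x{\left(o{\left(-6,5 \right)} \right)} - s = 90 - -338 = 90 + 338 = 428$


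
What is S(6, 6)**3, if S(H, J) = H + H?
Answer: 1728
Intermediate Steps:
S(H, J) = 2*H
S(6, 6)**3 = (2*6)**3 = 12**3 = 1728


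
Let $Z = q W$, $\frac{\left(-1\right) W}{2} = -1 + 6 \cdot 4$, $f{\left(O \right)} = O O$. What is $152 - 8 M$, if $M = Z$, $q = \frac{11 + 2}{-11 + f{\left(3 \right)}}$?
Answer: $-2240$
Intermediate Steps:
$f{\left(O \right)} = O^{2}$
$q = - \frac{13}{2}$ ($q = \frac{11 + 2}{-11 + 3^{2}} = \frac{13}{-11 + 9} = \frac{13}{-2} = 13 \left(- \frac{1}{2}\right) = - \frac{13}{2} \approx -6.5$)
$W = -46$ ($W = - 2 \left(-1 + 6 \cdot 4\right) = - 2 \left(-1 + 24\right) = \left(-2\right) 23 = -46$)
$Z = 299$ ($Z = \left(- \frac{13}{2}\right) \left(-46\right) = 299$)
$M = 299$
$152 - 8 M = 152 - 2392 = -2240$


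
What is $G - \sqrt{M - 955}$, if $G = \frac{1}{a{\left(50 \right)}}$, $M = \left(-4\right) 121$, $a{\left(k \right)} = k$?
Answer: $\frac{1}{50} - i \sqrt{1439} \approx 0.02 - 37.934 i$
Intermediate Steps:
$M = -484$
$G = \frac{1}{50} \approx 0.02$
$G - \sqrt{M - 955} = \frac{1}{50} - \sqrt{-484 - 955} = \frac{1}{50} - \sqrt{-1439} = \frac{1}{50} - i \sqrt{1439}$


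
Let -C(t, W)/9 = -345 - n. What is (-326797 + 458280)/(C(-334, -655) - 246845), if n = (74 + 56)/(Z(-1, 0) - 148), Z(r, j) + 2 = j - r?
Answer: -19590967/36318430 ≈ -0.53942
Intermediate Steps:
Z(r, j) = -2 + j - r (Z(r, j) = -2 + (j - r) = -2 + j - r)
n = -130/149 (n = (74 + 56)/((-2 + 0 - 1*(-1)) - 148) = 130/((-2 + 0 + 1) - 148) = 130/(-1 - 148) = 130/(-149) = 130*(-1/149) = -130/149 ≈ -0.87248)
C(t, W) = 461475/149 (C(t, W) = -9*(-345 - 1*(-130/149)) = -9*(-345 + 130/149) = -9*(-51275/149) = 461475/149)
(-326797 + 458280)/(C(-334, -655) - 246845) = (-326797 + 458280)/(461475/149 - 246845) = 131483/(-36318430/149) = 131483*(-149/36318430) = -19590967/36318430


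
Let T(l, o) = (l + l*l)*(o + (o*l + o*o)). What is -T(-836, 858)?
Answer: -13775516040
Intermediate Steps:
T(l, o) = (l + l**2)*(o + o**2 + l*o) (T(l, o) = (l + l**2)*(o + (l*o + o**2)) = (l + l**2)*(o + (o**2 + l*o)) = (l + l**2)*(o + o**2 + l*o))
-T(-836, 858) = -(-836)*858*(1 + 858 + (-836)**2 + 2*(-836) - 836*858) = -(-836)*858*(1 + 858 + 698896 - 1672 - 717288) = -(-836)*858*(-19205) = -1*13775516040 = -13775516040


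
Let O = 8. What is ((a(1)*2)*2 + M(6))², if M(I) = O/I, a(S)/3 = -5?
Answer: 30976/9 ≈ 3441.8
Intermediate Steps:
a(S) = -15 (a(S) = 3*(-5) = -15)
M(I) = 8/I
((a(1)*2)*2 + M(6))² = (-15*2*2 + 8/6)² = (-30*2 + 8*(⅙))² = (-60 + 4/3)² = (-176/3)² = 30976/9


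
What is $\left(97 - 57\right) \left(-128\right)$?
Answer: $-5120$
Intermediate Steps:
$\left(97 - 57\right) \left(-128\right) = 40 \left(-128\right) = -5120$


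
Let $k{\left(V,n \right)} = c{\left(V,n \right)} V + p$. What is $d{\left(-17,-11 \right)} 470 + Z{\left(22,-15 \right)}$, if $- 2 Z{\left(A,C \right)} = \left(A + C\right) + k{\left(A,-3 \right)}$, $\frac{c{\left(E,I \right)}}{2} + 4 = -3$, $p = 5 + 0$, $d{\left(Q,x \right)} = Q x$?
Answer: $88038$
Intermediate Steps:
$p = 5$
$c{\left(E,I \right)} = -14$ ($c{\left(E,I \right)} = -8 + 2 \left(-3\right) = -8 - 6 = -14$)
$k{\left(V,n \right)} = 5 - 14 V$ ($k{\left(V,n \right)} = - 14 V + 5 = 5 - 14 V$)
$Z{\left(A,C \right)} = - \frac{5}{2} - \frac{C}{2} + \frac{13 A}{2}$ ($Z{\left(A,C \right)} = - \frac{\left(A + C\right) - \left(-5 + 14 A\right)}{2} = - \frac{5 + C - 13 A}{2} = - \frac{5}{2} - \frac{C}{2} + \frac{13 A}{2}$)
$d{\left(-17,-11 \right)} 470 + Z{\left(22,-15 \right)} = \left(-17\right) \left(-11\right) 470 - -148 = 187 \cdot 470 + \left(- \frac{5}{2} + \frac{15}{2} + 143\right) = 87890 + 148 = 88038$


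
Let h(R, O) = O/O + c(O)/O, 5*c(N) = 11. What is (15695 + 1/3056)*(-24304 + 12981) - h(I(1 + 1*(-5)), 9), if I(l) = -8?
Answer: -24439296657871/137520 ≈ -1.7771e+8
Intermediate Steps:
c(N) = 11/5 (c(N) = (⅕)*11 = 11/5)
h(R, O) = 1 + 11/(5*O) (h(R, O) = O/O + 11/(5*O) = 1 + 11/(5*O))
(15695 + 1/3056)*(-24304 + 12981) - h(I(1 + 1*(-5)), 9) = (15695 + 1/3056)*(-24304 + 12981) - (11/5 + 9)/9 = (15695 + 1/3056)*(-11323) - 56/(9*5) = (47963921/3056)*(-11323) - 1*56/45 = -543095477483/3056 - 56/45 = -24439296657871/137520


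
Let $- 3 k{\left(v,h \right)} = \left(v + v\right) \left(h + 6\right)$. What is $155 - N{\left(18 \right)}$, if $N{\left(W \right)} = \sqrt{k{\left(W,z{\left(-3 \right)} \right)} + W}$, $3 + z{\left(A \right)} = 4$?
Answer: $155 - i \sqrt{66} \approx 155.0 - 8.124 i$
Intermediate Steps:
$z{\left(A \right)} = 1$ ($z{\left(A \right)} = -3 + 4 = 1$)
$k{\left(v,h \right)} = - \frac{2 v \left(6 + h\right)}{3}$ ($k{\left(v,h \right)} = - \frac{\left(v + v\right) \left(h + 6\right)}{3} = - \frac{2 v \left(6 + h\right)}{3}$)
$N{\left(W \right)} = \frac{\sqrt{33} \sqrt{- W}}{3}$ ($N{\left(W \right)} = \sqrt{- \frac{2 W \left(6 + 1\right)}{3} + W} = \sqrt{\left(- \frac{2}{3}\right) W 7 + W} = \sqrt{- \frac{14 W}{3} + W} = \sqrt{- \frac{11 W}{3}} = \frac{\sqrt{33} \sqrt{- W}}{3}$)
$155 - N{\left(18 \right)} = 155 - \frac{\sqrt{33} \sqrt{\left(-1\right) 18}}{3} = 155 - \frac{\sqrt{33} \sqrt{-18}}{3} = 155 - \frac{\sqrt{33} \cdot 3 i \sqrt{2}}{3} = 155 - i \sqrt{66}$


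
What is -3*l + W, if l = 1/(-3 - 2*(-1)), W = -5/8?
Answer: 19/8 ≈ 2.3750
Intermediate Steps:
W = -5/8 (W = -5*1/8 = -5/8 ≈ -0.62500)
l = -1 (l = 1/(-3 + 2) = 1/(-1) = -1)
-3*l + W = -3*(-1) - 5/8 = 3 - 5/8 = 19/8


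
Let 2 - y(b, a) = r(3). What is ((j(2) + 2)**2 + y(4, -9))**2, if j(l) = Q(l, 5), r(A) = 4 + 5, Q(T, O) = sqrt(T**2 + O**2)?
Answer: 1140 + 208*sqrt(29) ≈ 2260.1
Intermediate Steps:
Q(T, O) = sqrt(O**2 + T**2)
r(A) = 9
y(b, a) = -7 (y(b, a) = 2 - 1*9 = 2 - 9 = -7)
j(l) = sqrt(25 + l**2) (j(l) = sqrt(5**2 + l**2) = sqrt(25 + l**2))
((j(2) + 2)**2 + y(4, -9))**2 = ((sqrt(25 + 2**2) + 2)**2 - 7)**2 = ((sqrt(25 + 4) + 2)**2 - 7)**2 = ((sqrt(29) + 2)**2 - 7)**2 = ((2 + sqrt(29))**2 - 7)**2 = (-7 + (2 + sqrt(29))**2)**2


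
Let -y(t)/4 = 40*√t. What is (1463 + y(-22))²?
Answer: 1577169 - 468160*I*√22 ≈ 1.5772e+6 - 2.1959e+6*I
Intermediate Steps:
y(t) = -160*√t
(1463 + y(-22))² = (1463 - 160*I*√22)²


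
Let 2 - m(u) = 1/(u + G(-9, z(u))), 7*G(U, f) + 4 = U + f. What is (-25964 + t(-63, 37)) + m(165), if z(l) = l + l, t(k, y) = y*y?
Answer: -36200903/1472 ≈ -24593.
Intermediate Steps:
t(k, y) = y²
z(l) = 2*l
G(U, f) = -4/7 + U/7 + f/7 (G(U, f) = -4/7 + (U + f)/7 = -4/7 + (U/7 + f/7) = -4/7 + U/7 + f/7)
m(u) = 2 - 1/(-13/7 + 9*u/7) (m(u) = 2 - 1/(u + (-4/7 + (⅐)*(-9) + (2*u)/7)) = 2 - 1/(u + (-4/7 - 9/7 + 2*u/7)) = 2 - 1/(u + (-13/7 + 2*u/7)) = 2 - 1/(-13/7 + 9*u/7))
(-25964 + t(-63, 37)) + m(165) = (-25964 + 37²) + 3*(-11 + 6*165)/(-13 + 9*165) = (-25964 + 1369) + 3*(-11 + 990)/(-13 + 1485) = -24595 + 3*979/1472 = -24595 + 3*(1/1472)*979 = -24595 + 2937/1472 = -36200903/1472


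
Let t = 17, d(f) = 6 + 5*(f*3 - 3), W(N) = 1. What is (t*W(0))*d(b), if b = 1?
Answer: 102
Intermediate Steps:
d(f) = -9 + 15*f (d(f) = 6 + 5*(3*f - 3) = 6 + 5*(-3 + 3*f) = 6 + (-15 + 15*f) = -9 + 15*f)
(t*W(0))*d(b) = (17*1)*(-9 + 15*1) = 17*(-9 + 15) = 17*6 = 102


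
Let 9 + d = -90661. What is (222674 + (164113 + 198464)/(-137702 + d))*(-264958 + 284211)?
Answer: 326352110446401/76124 ≈ 4.2871e+9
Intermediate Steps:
d = -90670 (d = -9 - 90661 = -90670)
(222674 + (164113 + 198464)/(-137702 + d))*(-264958 + 284211) = (222674 + (164113 + 198464)/(-137702 - 90670))*(-264958 + 284211) = (222674 + 362577/(-228372))*19253 = (222674 + 362577*(-1/228372))*19253 = (222674 - 120859/76124)*19253 = (16950714717/76124)*19253 = 326352110446401/76124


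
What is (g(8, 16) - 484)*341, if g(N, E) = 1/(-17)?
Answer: -2806089/17 ≈ -1.6506e+5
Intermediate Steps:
g(N, E) = -1/17
(g(8, 16) - 484)*341 = (-1/17 - 484)*341 = -8229/17*341 = -2806089/17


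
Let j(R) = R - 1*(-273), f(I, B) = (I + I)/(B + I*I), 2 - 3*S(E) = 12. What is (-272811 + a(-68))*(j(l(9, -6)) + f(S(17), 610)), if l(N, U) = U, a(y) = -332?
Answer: -3135828717/43 ≈ -7.2926e+7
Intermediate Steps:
S(E) = -10/3 (S(E) = 2/3 - 1/3*12 = 2/3 - 4 = -10/3)
f(I, B) = 2*I/(B + I**2) (f(I, B) = (2*I)/(B + I**2) = 2*I/(B + I**2))
j(R) = 273 + R (j(R) = R + 273 = 273 + R)
(-272811 + a(-68))*(j(l(9, -6)) + f(S(17), 610)) = (-272811 - 332)*((273 - 6) + 2*(-10/3)/(610 + (-10/3)**2)) = -273143*(267 + 2*(-10/3)/(610 + 100/9)) = -273143*(267 + 2*(-10/3)/(5590/9)) = -273143*(267 + 2*(-10/3)*(9/5590)) = -273143*(267 - 6/559) = -273143*149247/559 = -3135828717/43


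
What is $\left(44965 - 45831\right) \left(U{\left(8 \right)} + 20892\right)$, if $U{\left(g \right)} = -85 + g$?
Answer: $-18025790$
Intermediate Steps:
$\left(44965 - 45831\right) \left(U{\left(8 \right)} + 20892\right) = \left(44965 - 45831\right) \left(\left(-85 + 8\right) + 20892\right) = - 866 \left(-77 + 20892\right) = \left(-866\right) 20815 = -18025790$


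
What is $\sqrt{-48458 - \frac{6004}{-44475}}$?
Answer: $\frac{i \sqrt{3834035948334}}{8895} \approx 220.13 i$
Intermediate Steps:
$\sqrt{-48458 - \frac{6004}{-44475}} = \sqrt{-48458 - - \frac{6004}{44475}} = \sqrt{-48458 + \frac{6004}{44475}} = \sqrt{- \frac{2155163546}{44475}} = \frac{i \sqrt{3834035948334}}{8895}$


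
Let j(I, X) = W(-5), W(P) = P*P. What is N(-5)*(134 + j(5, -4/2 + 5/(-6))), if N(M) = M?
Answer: -795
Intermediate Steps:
W(P) = P²
j(I, X) = 25 (j(I, X) = (-5)² = 25)
N(-5)*(134 + j(5, -4/2 + 5/(-6))) = -5*(134 + 25) = -5*159 = -795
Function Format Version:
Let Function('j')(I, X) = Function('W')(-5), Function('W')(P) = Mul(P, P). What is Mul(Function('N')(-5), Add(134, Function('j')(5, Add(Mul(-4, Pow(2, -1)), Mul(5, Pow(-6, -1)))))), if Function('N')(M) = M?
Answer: -795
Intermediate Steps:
Function('W')(P) = Pow(P, 2)
Function('j')(I, X) = 25 (Function('j')(I, X) = Pow(-5, 2) = 25)
Mul(Function('N')(-5), Add(134, Function('j')(5, Add(Mul(-4, Pow(2, -1)), Mul(5, Pow(-6, -1)))))) = Mul(-5, Add(134, 25)) = Mul(-5, 159) = -795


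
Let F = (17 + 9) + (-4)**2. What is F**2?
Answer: 1764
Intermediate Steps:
F = 42 (F = 26 + 16 = 42)
F**2 = 42**2 = 1764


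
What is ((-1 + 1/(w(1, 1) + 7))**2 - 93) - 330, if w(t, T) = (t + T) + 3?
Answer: -60791/144 ≈ -422.16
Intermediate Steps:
w(t, T) = 3 + T + t (w(t, T) = (T + t) + 3 = 3 + T + t)
((-1 + 1/(w(1, 1) + 7))**2 - 93) - 330 = ((-1 + 1/((3 + 1 + 1) + 7))**2 - 93) - 330 = ((-1 + 1/(5 + 7))**2 - 93) - 330 = ((-1 + 1/12)**2 - 93) - 330 = ((-11/12)**2 - 93) - 330 = (121/144 - 93) - 330 = -13271/144 - 330 = -60791/144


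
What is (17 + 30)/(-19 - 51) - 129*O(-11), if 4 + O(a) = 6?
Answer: -18107/70 ≈ -258.67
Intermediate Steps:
O(a) = 2 (O(a) = -4 + 6 = 2)
(17 + 30)/(-19 - 51) - 129*O(-11) = (17 + 30)/(-19 - 51) - 129*2 = 47/(-70) - 258 = 47*(-1/70) - 258 = -47/70 - 258 = -18107/70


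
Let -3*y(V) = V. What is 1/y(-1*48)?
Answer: 1/16 ≈ 0.062500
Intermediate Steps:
y(V) = -V/3
1/y(-1*48) = 1/(-(-1)*48/3) = 1/(-⅓*(-48)) = 1/16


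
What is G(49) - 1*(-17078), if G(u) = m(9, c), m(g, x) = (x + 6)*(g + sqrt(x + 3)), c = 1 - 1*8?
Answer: 17069 - 2*I ≈ 17069.0 - 2.0*I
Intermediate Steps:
c = -7 (c = 1 - 8 = -7)
m(g, x) = (6 + x)*(g + sqrt(3 + x))
G(u) = -9 - 2*I (G(u) = 6*9 + 6*sqrt(3 - 7) + 9*(-7) - 7*sqrt(3 - 7) = 54 + 6*sqrt(-4) - 63 - 14*I = 54 + 6*(2*I) - 63 - 14*I = 54 + 12*I - 63 - 14*I = -9 - 2*I)
G(49) - 1*(-17078) = (-9 - 2*I) - 1*(-17078) = (-9 - 2*I) + 17078 = 17069 - 2*I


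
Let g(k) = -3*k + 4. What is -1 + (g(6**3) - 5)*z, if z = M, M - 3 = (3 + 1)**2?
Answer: -12332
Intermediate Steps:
M = 19 (M = 3 + (3 + 1)**2 = 3 + 4**2 = 3 + 16 = 19)
g(k) = 4 - 3*k
z = 19
-1 + (g(6**3) - 5)*z = -1 + ((4 - 3*6**3) - 5)*19 = -1 + ((4 - 3*216) - 5)*19 = -1 + ((4 - 648) - 5)*19 = -1 + (-644 - 5)*19 = -1 - 649*19 = -1 - 12331 = -12332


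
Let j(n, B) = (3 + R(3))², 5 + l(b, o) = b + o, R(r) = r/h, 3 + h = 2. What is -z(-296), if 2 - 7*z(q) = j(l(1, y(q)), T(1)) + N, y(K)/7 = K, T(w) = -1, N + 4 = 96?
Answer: 90/7 ≈ 12.857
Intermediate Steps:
N = 92 (N = -4 + 96 = 92)
h = -1 (h = -3 + 2 = -1)
y(K) = 7*K
R(r) = -r (R(r) = r/(-1) = r*(-1) = -r)
l(b, o) = -5 + b + o (l(b, o) = -5 + (b + o) = -5 + b + o)
j(n, B) = 0 (j(n, B) = (3 - 1*3)² = (3 - 3)² = 0² = 0)
z(q) = -90/7 (z(q) = 2/7 - (0 + 92)/7 = 2/7 - ⅐*92 = 2/7 - 92/7 = -90/7)
-z(-296) = -1*(-90/7) = 90/7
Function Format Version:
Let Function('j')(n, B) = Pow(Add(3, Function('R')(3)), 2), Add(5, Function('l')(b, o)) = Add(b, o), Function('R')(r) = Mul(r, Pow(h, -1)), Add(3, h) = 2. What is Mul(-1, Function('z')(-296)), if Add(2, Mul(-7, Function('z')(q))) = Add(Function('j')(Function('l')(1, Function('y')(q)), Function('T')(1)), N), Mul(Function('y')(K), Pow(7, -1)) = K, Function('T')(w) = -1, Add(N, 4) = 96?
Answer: Rational(90, 7) ≈ 12.857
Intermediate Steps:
N = 92 (N = Add(-4, 96) = 92)
h = -1 (h = Add(-3, 2) = -1)
Function('y')(K) = Mul(7, K)
Function('R')(r) = Mul(-1, r) (Function('R')(r) = Mul(r, Pow(-1, -1)) = Mul(r, -1) = Mul(-1, r))
Function('l')(b, o) = Add(-5, b, o) (Function('l')(b, o) = Add(-5, Add(b, o)) = Add(-5, b, o))
Function('j')(n, B) = 0 (Function('j')(n, B) = Pow(Add(3, Mul(-1, 3)), 2) = Pow(Add(3, -3), 2) = Pow(0, 2) = 0)
Function('z')(q) = Rational(-90, 7) (Function('z')(q) = Add(Rational(2, 7), Mul(Rational(-1, 7), Add(0, 92))) = Add(Rational(2, 7), Mul(Rational(-1, 7), 92)) = Add(Rational(2, 7), Rational(-92, 7)) = Rational(-90, 7))
Mul(-1, Function('z')(-296)) = Mul(-1, Rational(-90, 7)) = Rational(90, 7)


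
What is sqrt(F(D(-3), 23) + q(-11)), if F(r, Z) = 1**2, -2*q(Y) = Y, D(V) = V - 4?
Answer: sqrt(26)/2 ≈ 2.5495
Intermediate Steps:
D(V) = -4 + V
q(Y) = -Y/2
F(r, Z) = 1
sqrt(F(D(-3), 23) + q(-11)) = sqrt(1 - 1/2*(-11)) = sqrt(1 + 11/2) = sqrt(13/2) = sqrt(26)/2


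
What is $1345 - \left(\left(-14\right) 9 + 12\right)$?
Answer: $1459$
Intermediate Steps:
$1345 - \left(\left(-14\right) 9 + 12\right) = 1345 - \left(-126 + 12\right) = 1345 - -114 = 1345 + 114 = 1459$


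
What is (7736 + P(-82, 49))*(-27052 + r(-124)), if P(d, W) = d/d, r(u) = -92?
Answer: -210013128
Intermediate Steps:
P(d, W) = 1
(7736 + P(-82, 49))*(-27052 + r(-124)) = (7736 + 1)*(-27052 - 92) = 7737*(-27144) = -210013128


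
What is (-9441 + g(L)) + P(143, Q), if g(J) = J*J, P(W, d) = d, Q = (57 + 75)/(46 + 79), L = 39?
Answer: -989868/125 ≈ -7918.9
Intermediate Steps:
Q = 132/125 ≈ 1.0560
g(J) = J²
(-9441 + g(L)) + P(143, Q) = (-9441 + 39²) + 132/125 = (-9441 + 1521) + 132/125 = -7920 + 132/125 = -989868/125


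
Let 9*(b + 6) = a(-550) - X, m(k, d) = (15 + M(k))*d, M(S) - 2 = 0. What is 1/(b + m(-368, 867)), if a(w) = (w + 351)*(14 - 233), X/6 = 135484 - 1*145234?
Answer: 3/78226 ≈ 3.8350e-5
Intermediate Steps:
X = -58500 (X = 6*(135484 - 1*145234) = 6*(135484 - 145234) = 6*(-9750) = -58500)
a(w) = -76869 - 219*w (a(w) = (351 + w)*(-219) = -76869 - 219*w)
M(S) = 2 (M(S) = 2 + 0 = 2)
m(k, d) = 17*d (m(k, d) = (15 + 2)*d = 17*d)
b = 34009/3 (b = -6 + ((-76869 - 219*(-550)) - 1*(-58500))/9 = -6 + ((-76869 + 120450) + 58500)/9 = -6 + (43581 + 58500)/9 = -6 + (1/9)*102081 = -6 + 34027/3 = 34009/3 ≈ 11336.)
1/(b + m(-368, 867)) = 1/(34009/3 + 17*867) = 1/(34009/3 + 14739) = 1/(78226/3) = 3/78226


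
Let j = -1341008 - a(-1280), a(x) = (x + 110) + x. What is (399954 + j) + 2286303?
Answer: 1347699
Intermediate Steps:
a(x) = 110 + 2*x (a(x) = (110 + x) + x = 110 + 2*x)
j = -1338558 (j = -1341008 - (110 + 2*(-1280)) = -1341008 - (110 - 2560) = -1341008 - 1*(-2450) = -1341008 + 2450 = -1338558)
(399954 + j) + 2286303 = (399954 - 1338558) + 2286303 = -938604 + 2286303 = 1347699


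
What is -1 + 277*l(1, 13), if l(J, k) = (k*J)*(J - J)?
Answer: -1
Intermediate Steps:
l(J, k) = 0 (l(J, k) = (J*k)*0 = 0)
-1 + 277*l(1, 13) = -1 + 277*0 = -1 + 0 = -1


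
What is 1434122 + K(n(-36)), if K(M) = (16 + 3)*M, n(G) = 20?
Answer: 1434502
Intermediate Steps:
K(M) = 19*M
1434122 + K(n(-36)) = 1434122 + 19*20 = 1434122 + 380 = 1434502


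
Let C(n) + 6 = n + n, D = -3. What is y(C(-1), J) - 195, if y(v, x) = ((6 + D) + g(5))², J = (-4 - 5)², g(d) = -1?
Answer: -191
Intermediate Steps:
C(n) = -6 + 2*n (C(n) = -6 + (n + n) = -6 + 2*n)
J = 81 (J = (-9)² = 81)
y(v, x) = 4 (y(v, x) = ((6 - 3) - 1)² = (3 - 1)² = 2² = 4)
y(C(-1), J) - 195 = 4 - 195 = -191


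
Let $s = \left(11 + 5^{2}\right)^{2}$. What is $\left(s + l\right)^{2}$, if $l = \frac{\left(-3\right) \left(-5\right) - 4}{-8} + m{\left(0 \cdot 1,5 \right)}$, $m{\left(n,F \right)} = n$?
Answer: $\frac{107267449}{64} \approx 1.6761 \cdot 10^{6}$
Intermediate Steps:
$s = 1296$ ($s = \left(11 + 25\right)^{2} = 36^{2} = 1296$)
$l = - \frac{11}{8}$ ($l = \frac{\left(-3\right) \left(-5\right) - 4}{-8} + 0 \cdot 1 = - \frac{15 - 4}{8} + 0 = \left(- \frac{1}{8}\right) 11 + 0 = - \frac{11}{8} + 0 = - \frac{11}{8} \approx -1.375$)
$\left(s + l\right)^{2} = \left(1296 - \frac{11}{8}\right)^{2} = \left(\frac{10357}{8}\right)^{2} = \frac{107267449}{64}$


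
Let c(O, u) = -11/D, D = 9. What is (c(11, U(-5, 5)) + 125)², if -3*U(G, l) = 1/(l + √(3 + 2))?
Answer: 1240996/81 ≈ 15321.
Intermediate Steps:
U(G, l) = -1/(3*(l + √5)) (U(G, l) = -1/(3*(l + √(3 + 2))) = -1/(3*(l + √5)))
c(O, u) = -11/9
(c(11, U(-5, 5)) + 125)² = (-11/9 + 125)² = (1114/9)² = 1240996/81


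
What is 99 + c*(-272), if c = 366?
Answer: -99453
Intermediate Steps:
99 + c*(-272) = 99 + 366*(-272) = 99 - 99552 = -99453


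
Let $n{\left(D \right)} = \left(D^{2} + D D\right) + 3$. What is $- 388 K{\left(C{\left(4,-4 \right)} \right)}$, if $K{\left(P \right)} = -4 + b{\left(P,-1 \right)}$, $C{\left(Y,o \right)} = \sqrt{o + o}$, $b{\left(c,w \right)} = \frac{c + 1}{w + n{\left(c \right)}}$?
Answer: $\frac{11058}{7} + \frac{388 i \sqrt{2}}{7} \approx 1579.7 + 78.388 i$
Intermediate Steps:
$n{\left(D \right)} = 3 + 2 D^{2}$ ($n{\left(D \right)} = \left(D^{2} + D^{2}\right) + 3 = 2 D^{2} + 3 = 3 + 2 D^{2}$)
$b{\left(c,w \right)} = \frac{1 + c}{3 + w + 2 c^{2}}$ ($b{\left(c,w \right)} = \frac{c + 1}{w + \left(3 + 2 c^{2}\right)} = \frac{1 + c}{3 + w + 2 c^{2}}$)
$C{\left(Y,o \right)} = \sqrt{2} \sqrt{o}$ ($C{\left(Y,o \right)} = \sqrt{2 o} = \sqrt{2} \sqrt{o}$)
$K{\left(P \right)} = -4 + \frac{1 + P}{2 + 2 P^{2}}$ ($K{\left(P \right)} = -4 + \frac{1 + P}{3 - 1 + 2 P^{2}} = -4 + \frac{1 + P}{2 + 2 P^{2}}$)
$- 388 K{\left(C{\left(4,-4 \right)} \right)} = - 388 \frac{-7 + \sqrt{2} \sqrt{-4} - 8 \left(\sqrt{2} \sqrt{-4}\right)^{2}}{2 \left(1 + \left(\sqrt{2} \sqrt{-4}\right)^{2}\right)} = - 388 \frac{-7 + \sqrt{2} \cdot 2 i - 8 \left(\sqrt{2} \cdot 2 i\right)^{2}}{2 \left(1 + \left(\sqrt{2} \cdot 2 i\right)^{2}\right)} = - 388 \frac{-7 + 2 i \sqrt{2} - 8 \left(2 i \sqrt{2}\right)^{2}}{2 \left(1 + \left(2 i \sqrt{2}\right)^{2}\right)} = - 388 \frac{-7 + 2 i \sqrt{2} - -64}{2 \left(1 - 8\right)} = - 388 \frac{-7 + 2 i \sqrt{2} + 64}{2 \left(-7\right)} = - 388 \cdot \frac{1}{2} \left(- \frac{1}{7}\right) \left(57 + 2 i \sqrt{2}\right) = - 388 \left(- \frac{57}{14} - \frac{i \sqrt{2}}{7}\right) = \frac{11058}{7} + \frac{388 i \sqrt{2}}{7}$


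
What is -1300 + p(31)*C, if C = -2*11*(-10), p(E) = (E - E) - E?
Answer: -8120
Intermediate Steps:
p(E) = -E (p(E) = 0 - E = -E)
C = 220 (C = -22*(-10) = 220)
-1300 + p(31)*C = -1300 - 1*31*220 = -1300 - 31*220 = -1300 - 6820 = -8120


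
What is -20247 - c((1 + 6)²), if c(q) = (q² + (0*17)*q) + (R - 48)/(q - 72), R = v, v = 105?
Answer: -520847/23 ≈ -22646.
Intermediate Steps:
R = 105
c(q) = q² + 57/(-72 + q) (c(q) = (q² + (0*17)*q) + (105 - 48)/(q - 72) = (q² + 0*q) + 57/(-72 + q) = (q² + 0) + 57/(-72 + q) = q² + 57/(-72 + q))
-20247 - c((1 + 6)²) = -20247 - (57 + ((1 + 6)²)³ - 72*(1 + 6)⁴)/(-72 + (1 + 6)²) = -20247 - (57 + (7²)³ - 72*(7²)²)/(-72 + 7²) = -20247 - (57 + 49³ - 72*49²)/(-72 + 49) = -20247 - (57 + 117649 - 72*2401)/(-23) = -20247 - (-1)*(57 + 117649 - 172872)/23 = -20247 - (-1)*(-55166)/23 = -20247 - 1*55166/23 = -20247 - 55166/23 = -520847/23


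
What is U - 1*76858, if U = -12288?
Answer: -89146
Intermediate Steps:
U - 1*76858 = -12288 - 1*76858 = -12288 - 76858 = -89146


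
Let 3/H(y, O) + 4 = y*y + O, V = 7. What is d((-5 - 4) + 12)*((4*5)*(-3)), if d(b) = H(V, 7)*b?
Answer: -135/13 ≈ -10.385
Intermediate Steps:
H(y, O) = 3/(-4 + O + y²) (H(y, O) = 3/(-4 + (y*y + O)) = 3/(-4 + (y² + O)) = 3/(-4 + (O + y²)) = 3/(-4 + O + y²))
d(b) = 3*b/52 (d(b) = (3/(-4 + 7 + 7²))*b = (3/(-4 + 7 + 49))*b = (3/52)*b = (3*(1/52))*b = 3*b/52)
d((-5 - 4) + 12)*((4*5)*(-3)) = (3*((-5 - 4) + 12)/52)*((4*5)*(-3)) = (3*(-9 + 12)/52)*(20*(-3)) = ((3/52)*3)*(-60) = (9/52)*(-60) = -135/13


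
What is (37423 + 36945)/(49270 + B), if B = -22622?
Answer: 9296/3331 ≈ 2.7908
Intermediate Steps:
(37423 + 36945)/(49270 + B) = (37423 + 36945)/(49270 - 22622) = 74368/26648 = 74368*(1/26648) = 9296/3331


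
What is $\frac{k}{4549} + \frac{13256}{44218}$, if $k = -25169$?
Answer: $- \frac{526310649}{100573841} \approx -5.2331$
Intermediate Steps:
$\frac{k}{4549} + \frac{13256}{44218} = - \frac{25169}{4549} + \frac{13256}{44218} = \left(-25169\right) \frac{1}{4549} + 13256 \cdot \frac{1}{44218} = - \frac{25169}{4549} + \frac{6628}{22109} = - \frac{526310649}{100573841}$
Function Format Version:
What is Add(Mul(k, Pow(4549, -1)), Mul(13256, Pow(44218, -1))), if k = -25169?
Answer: Rational(-526310649, 100573841) ≈ -5.2331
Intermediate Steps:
Add(Mul(k, Pow(4549, -1)), Mul(13256, Pow(44218, -1))) = Add(Mul(-25169, Pow(4549, -1)), Mul(13256, Pow(44218, -1))) = Add(Mul(-25169, Rational(1, 4549)), Mul(13256, Rational(1, 44218))) = Add(Rational(-25169, 4549), Rational(6628, 22109)) = Rational(-526310649, 100573841)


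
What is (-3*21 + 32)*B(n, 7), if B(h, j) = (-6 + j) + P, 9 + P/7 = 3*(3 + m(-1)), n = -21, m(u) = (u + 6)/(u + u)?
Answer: 3193/2 ≈ 1596.5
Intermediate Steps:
m(u) = (6 + u)/(2*u) (m(u) = (6 + u)/((2*u)) = (6 + u)*(1/(2*u)) = (6 + u)/(2*u))
P = -105/2 (P = -63 + 7*(3*(3 + (1/2)*(6 - 1)/(-1))) = -63 + 7*(3*(3 + (1/2)*(-1)*5)) = -63 + 7*(3*(3 - 5/2)) = -63 + 7*(3*(1/2)) = -63 + 7*(3/2) = -63 + 21/2 = -105/2 ≈ -52.500)
B(h, j) = -117/2 + j (B(h, j) = (-6 + j) - 105/2 = -117/2 + j)
(-3*21 + 32)*B(n, 7) = (-3*21 + 32)*(-117/2 + 7) = (-63 + 32)*(-103/2) = -31*(-103/2) = 3193/2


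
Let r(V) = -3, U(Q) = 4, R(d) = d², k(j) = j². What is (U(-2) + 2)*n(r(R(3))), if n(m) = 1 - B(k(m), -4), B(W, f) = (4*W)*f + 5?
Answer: 840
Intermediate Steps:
B(W, f) = 5 + 4*W*f (B(W, f) = 4*W*f + 5 = 5 + 4*W*f)
n(m) = -4 + 16*m² (n(m) = 1 - (5 + 4*m²*(-4)) = 1 - (5 - 16*m²) = 1 + (-5 + 16*m²) = -4 + 16*m²)
(U(-2) + 2)*n(r(R(3))) = (4 + 2)*(-4 + 16*(-3)²) = 6*(-4 + 16*9) = 6*(-4 + 144) = 6*140 = 840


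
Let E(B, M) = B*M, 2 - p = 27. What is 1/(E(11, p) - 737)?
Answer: -1/1012 ≈ -0.00098814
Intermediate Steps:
p = -25 (p = 2 - 1*27 = 2 - 27 = -25)
1/(E(11, p) - 737) = 1/(11*(-25) - 737) = 1/(-275 - 737) = 1/(-1012) = -1/1012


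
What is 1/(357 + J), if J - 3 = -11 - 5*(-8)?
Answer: 1/389 ≈ 0.0025707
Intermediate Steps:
J = 32 (J = 3 + (-11 - 5*(-8)) = 3 + (-11 + 40) = 3 + 29 = 32)
1/(357 + J) = 1/(357 + 32) = 1/389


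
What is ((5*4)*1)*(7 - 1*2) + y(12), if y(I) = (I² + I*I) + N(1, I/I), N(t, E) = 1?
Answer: 389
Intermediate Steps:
y(I) = 1 + 2*I² (y(I) = (I² + I*I) + 1 = (I² + I²) + 1 = 2*I² + 1 = 1 + 2*I²)
((5*4)*1)*(7 - 1*2) + y(12) = ((5*4)*1)*(7 - 1*2) + (1 + 2*12²) = (20*1)*(7 - 2) + (1 + 2*144) = 20*5 + (1 + 288) = 100 + 289 = 389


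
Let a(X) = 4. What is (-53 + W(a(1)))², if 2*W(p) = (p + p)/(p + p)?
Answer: 11025/4 ≈ 2756.3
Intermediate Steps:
W(p) = ½ (W(p) = ((p + p)/(p + p))/2 = ((2*p)/((2*p)))/2 = ((2*p)*(1/(2*p)))/2 = (½)*1 = ½)
(-53 + W(a(1)))² = (-53 + ½)² = (-105/2)² = 11025/4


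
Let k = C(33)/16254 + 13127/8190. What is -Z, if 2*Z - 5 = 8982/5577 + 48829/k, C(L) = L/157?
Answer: -39841246073303/2615025556 ≈ -15236.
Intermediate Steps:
C(L) = L/157 (C(L) = L*(1/157) = L/157)
k = 703342/438815 (k = ((1/157)*33)/16254 + 13127/8190 = (33/157)*(1/16254) + 13127*(1/8190) = 11/850626 + 13127/8190 = 703342/438815 ≈ 1.6028)
Z = 39841246073303/2615025556 (Z = 5/2 + (8982/5577 + 48829/(703342/438815))/2 = 5/2 + (8982*(1/5577) + 48829*(438815/703342))/2 = 5/2 + (2994/1859 + 21426897635/703342)/2 = 5/2 + (½)*(39834708509413/1307512778) = 5/2 + 39834708509413/2615025556 = 39841246073303/2615025556 ≈ 15236.)
-Z = -1*39841246073303/2615025556 = -39841246073303/2615025556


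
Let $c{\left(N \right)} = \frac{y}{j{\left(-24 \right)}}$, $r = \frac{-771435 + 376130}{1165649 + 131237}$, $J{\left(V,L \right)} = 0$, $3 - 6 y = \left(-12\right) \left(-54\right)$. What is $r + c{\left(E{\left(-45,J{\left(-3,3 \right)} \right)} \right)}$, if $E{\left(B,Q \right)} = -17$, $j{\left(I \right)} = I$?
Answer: $\frac{129927925}{31125264} \approx 4.1744$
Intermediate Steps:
$y = - \frac{215}{2}$ ($y = \frac{1}{2} - \frac{\left(-12\right) \left(-54\right)}{6} = \frac{1}{2} - 108 = - \frac{215}{2} \approx -107.5$)
$r = - \frac{395305}{1296886} \approx -0.30481$
$c{\left(N \right)} = \frac{215}{48}$ ($c{\left(N \right)} = - \frac{215}{2 \left(-24\right)} = \left(- \frac{215}{2}\right) \left(- \frac{1}{24}\right) = \frac{215}{48}$)
$r + c{\left(E{\left(-45,J{\left(-3,3 \right)} \right)} \right)} = - \frac{395305}{1296886} + \frac{215}{48} = \frac{129927925}{31125264}$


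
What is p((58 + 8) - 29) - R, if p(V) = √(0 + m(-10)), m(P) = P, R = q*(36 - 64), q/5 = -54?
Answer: -7560 + I*√10 ≈ -7560.0 + 3.1623*I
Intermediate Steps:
q = -270 (q = 5*(-54) = -270)
R = 7560 (R = -270*(36 - 64) = -270*(-28) = 7560)
p(V) = I*√10 (p(V) = √(0 - 10) = √(-10) = I*√10)
p((58 + 8) - 29) - R = I*√10 - 1*7560 = I*√10 - 7560 = -7560 + I*√10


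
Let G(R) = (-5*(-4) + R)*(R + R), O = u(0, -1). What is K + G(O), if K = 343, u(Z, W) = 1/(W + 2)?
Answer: 385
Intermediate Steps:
u(Z, W) = 1/(2 + W)
O = 1 (O = 1/(2 - 1) = 1/1 = 1)
G(R) = 2*R*(20 + R) (G(R) = (20 + R)*(2*R) = 2*R*(20 + R))
K + G(O) = 343 + 2*1*(20 + 1) = 343 + 2*1*21 = 343 + 42 = 385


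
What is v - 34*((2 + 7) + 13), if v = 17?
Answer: -731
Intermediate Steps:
v - 34*((2 + 7) + 13) = 17 - 34*((2 + 7) + 13) = 17 - 34*(9 + 13) = 17 - 34*22 = 17 - 748 = -731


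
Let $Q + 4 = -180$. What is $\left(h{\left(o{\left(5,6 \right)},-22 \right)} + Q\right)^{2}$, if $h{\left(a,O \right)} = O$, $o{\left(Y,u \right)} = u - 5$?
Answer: $42436$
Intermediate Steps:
$o{\left(Y,u \right)} = -5 + u$
$Q = -184$ ($Q = -4 - 180 = -184$)
$\left(h{\left(o{\left(5,6 \right)},-22 \right)} + Q\right)^{2} = \left(-22 - 184\right)^{2} = \left(-206\right)^{2} = 42436$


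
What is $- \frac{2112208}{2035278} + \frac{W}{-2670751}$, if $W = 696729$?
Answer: $- \frac{504229916705}{388265768127} \approx -1.2987$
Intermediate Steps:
$- \frac{2112208}{2035278} + \frac{W}{-2670751} = - \frac{2112208}{2035278} + \frac{696729}{-2670751} = \left(-2112208\right) \frac{1}{2035278} + 696729 \left(- \frac{1}{2670751}\right) = - \frac{150872}{145377} - \frac{696729}{2670751} = - \frac{504229916705}{388265768127}$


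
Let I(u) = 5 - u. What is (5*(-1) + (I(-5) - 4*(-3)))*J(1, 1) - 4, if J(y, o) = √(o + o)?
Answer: -4 + 17*√2 ≈ 20.042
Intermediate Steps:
J(y, o) = √2*√o (J(y, o) = √(2*o) = √2*√o)
(5*(-1) + (I(-5) - 4*(-3)))*J(1, 1) - 4 = (5*(-1) + ((5 - 1*(-5)) - 4*(-3)))*(√2*√1) - 4 = (-5 + ((5 + 5) + 12))*(√2*1) - 4 = (-5 + (10 + 12))*√2 - 4 = (-5 + 22)*√2 - 4 = 17*√2 - 4 = -4 + 17*√2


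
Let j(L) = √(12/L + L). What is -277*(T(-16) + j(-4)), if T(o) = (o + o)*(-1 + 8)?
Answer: 62048 - 277*I*√7 ≈ 62048.0 - 732.87*I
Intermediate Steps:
T(o) = 14*o (T(o) = (2*o)*7 = 14*o)
j(L) = √(L + 12/L)
-277*(T(-16) + j(-4)) = -277*(14*(-16) + √(-4 + 12/(-4))) = -277*(-224 + √(-4 + 12*(-¼))) = -277*(-224 + √(-4 - 3)) = -277*(-224 + √(-7)) = -277*(-224 + I*√7) = 62048 - 277*I*√7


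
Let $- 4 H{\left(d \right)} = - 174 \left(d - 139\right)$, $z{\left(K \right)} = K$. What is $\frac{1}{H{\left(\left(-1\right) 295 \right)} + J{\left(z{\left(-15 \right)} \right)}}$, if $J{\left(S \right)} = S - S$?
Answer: $- \frac{1}{18879} \approx -5.2969 \cdot 10^{-5}$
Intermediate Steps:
$J{\left(S \right)} = 0$
$H{\left(d \right)} = - \frac{12093}{2} + \frac{87 d}{2}$ ($H{\left(d \right)} = - \frac{\left(-174\right) \left(d - 139\right)}{4} = - \frac{\left(-174\right) \left(-139 + d\right)}{4} = - \frac{24186 - 174 d}{4} = - \frac{12093}{2} + \frac{87 d}{2}$)
$\frac{1}{H{\left(\left(-1\right) 295 \right)} + J{\left(z{\left(-15 \right)} \right)}} = \frac{1}{\left(- \frac{12093}{2} + \frac{87 \left(\left(-1\right) 295\right)}{2}\right) + 0} = \frac{1}{\left(- \frac{12093}{2} + \frac{87}{2} \left(-295\right)\right) + 0} = \frac{1}{\left(- \frac{12093}{2} - \frac{25665}{2}\right) + 0} = \frac{1}{-18879 + 0} = \frac{1}{-18879} = - \frac{1}{18879}$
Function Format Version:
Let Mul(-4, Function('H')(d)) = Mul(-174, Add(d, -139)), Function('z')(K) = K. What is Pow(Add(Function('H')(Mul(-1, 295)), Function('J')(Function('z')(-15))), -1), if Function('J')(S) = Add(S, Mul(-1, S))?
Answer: Rational(-1, 18879) ≈ -5.2969e-5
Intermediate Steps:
Function('J')(S) = 0
Function('H')(d) = Add(Rational(-12093, 2), Mul(Rational(87, 2), d)) (Function('H')(d) = Mul(Rational(-1, 4), Mul(-174, Add(d, -139))) = Mul(Rational(-1, 4), Mul(-174, Add(-139, d))) = Mul(Rational(-1, 4), Add(24186, Mul(-174, d))) = Add(Rational(-12093, 2), Mul(Rational(87, 2), d)))
Pow(Add(Function('H')(Mul(-1, 295)), Function('J')(Function('z')(-15))), -1) = Pow(Add(Add(Rational(-12093, 2), Mul(Rational(87, 2), Mul(-1, 295))), 0), -1) = Pow(Add(Add(Rational(-12093, 2), Mul(Rational(87, 2), -295)), 0), -1) = Pow(Add(Add(Rational(-12093, 2), Rational(-25665, 2)), 0), -1) = Pow(Add(-18879, 0), -1) = Pow(-18879, -1) = Rational(-1, 18879)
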